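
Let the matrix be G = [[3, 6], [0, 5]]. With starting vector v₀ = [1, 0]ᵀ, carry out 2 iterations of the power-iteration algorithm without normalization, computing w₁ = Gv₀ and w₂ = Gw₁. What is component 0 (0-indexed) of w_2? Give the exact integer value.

9

w1 = Gv₀ = (3·1 + 6·0; 0·1 + 5·0) = (3, 0)
w2 = Gw1 = (3·3 + 6·0; 0·3 + 5·0) = (9, 0)
The requested component of w2 is 9.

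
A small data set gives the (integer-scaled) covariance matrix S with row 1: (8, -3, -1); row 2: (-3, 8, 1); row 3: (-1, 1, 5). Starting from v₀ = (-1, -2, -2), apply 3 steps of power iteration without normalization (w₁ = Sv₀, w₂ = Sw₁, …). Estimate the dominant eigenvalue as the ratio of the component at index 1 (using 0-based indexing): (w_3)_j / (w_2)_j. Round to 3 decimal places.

λ ≈ 9.817

w1 = Sv₀ = (0, -15, -11)
w2 = Sw1 = (56, -131, -70)
w3 = Sw2 = (911, -1286, -537)
Ratio at component: -1286 / -131 = 9.817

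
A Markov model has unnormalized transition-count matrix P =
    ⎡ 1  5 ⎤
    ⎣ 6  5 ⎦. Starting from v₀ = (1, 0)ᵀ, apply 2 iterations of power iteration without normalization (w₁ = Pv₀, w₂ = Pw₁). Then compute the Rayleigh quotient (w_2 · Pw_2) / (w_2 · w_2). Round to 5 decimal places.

8.73593

w1 = Pv₀ = (1·1 + 5·0; 6·1 + 5·0) = (1, 6)
w2 = Pw1 = (1·1 + 5·6; 6·1 + 5·6) = (31, 36)
Pw2 = (211, 366)
w2·Pw2 = 31·211 + 36·366 = 19717; w2·w2 = 31·31 + 36·36 = 2257
λ ≈ 19717/2257 = 8.73593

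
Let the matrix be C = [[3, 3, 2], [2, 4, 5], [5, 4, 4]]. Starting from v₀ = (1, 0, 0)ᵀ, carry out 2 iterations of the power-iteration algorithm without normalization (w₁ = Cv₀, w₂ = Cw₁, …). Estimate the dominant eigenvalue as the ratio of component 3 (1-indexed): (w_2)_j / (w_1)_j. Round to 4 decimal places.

8.6000

w1 = Cv₀ = (3, 2, 5)
w2 = Cw1 = (25, 39, 43)
Ratio at component: 43 / 5 = 8.6000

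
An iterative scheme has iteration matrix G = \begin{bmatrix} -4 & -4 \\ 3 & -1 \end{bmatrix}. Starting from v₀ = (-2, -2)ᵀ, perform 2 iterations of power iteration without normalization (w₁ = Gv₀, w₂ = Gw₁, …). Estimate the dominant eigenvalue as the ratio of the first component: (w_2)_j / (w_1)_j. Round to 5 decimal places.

-3.00000

w1 = Gv₀ = (16, -4)
w2 = Gw1 = (-48, 52)
Ratio at component: -48 / 16 = -3.00000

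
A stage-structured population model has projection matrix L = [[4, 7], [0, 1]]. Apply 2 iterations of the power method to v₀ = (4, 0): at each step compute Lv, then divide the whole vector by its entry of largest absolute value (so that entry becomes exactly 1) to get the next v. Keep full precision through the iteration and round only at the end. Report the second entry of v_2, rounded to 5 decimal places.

0.00000

Lv0 = (16.000000, 0.000000); divide by 16.000000 → v1 = (1.000000, 0.000000)
Lv1 = (4.000000, 0.000000); divide by 4.000000 → v2 = (1.000000, 0.000000)
Requested entry of v2: 0/64 = 0.00000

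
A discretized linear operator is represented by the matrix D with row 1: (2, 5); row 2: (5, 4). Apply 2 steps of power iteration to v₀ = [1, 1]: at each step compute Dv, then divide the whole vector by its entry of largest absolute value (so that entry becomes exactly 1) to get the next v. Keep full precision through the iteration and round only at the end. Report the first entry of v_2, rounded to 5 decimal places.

0.83099

Dv0 = (7.000000, 9.000000); divide by 9.000000 → v1 = (0.777778, 1.000000)
Dv1 = (6.555556, 7.888889); divide by 7.888889 → v2 = (0.830986, 1.000000)
Requested entry of v2: 59/71 = 0.83099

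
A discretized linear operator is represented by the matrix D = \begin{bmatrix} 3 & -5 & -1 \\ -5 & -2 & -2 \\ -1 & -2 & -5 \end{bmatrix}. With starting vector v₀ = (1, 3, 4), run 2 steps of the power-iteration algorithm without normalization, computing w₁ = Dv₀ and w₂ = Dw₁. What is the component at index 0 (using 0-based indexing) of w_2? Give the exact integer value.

w1 = Dv₀ = (-16, -19, -27)
w2 = Dw1 = (74, 172, 189)
The requested component of w2 is 74.

74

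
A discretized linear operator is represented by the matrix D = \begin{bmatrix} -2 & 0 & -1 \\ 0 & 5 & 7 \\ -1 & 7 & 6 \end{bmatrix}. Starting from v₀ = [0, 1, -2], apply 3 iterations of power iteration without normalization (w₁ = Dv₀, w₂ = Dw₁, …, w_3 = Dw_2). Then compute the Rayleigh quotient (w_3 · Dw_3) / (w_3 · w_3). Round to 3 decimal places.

w1 = Dv₀ = (2, -9, -5)
w2 = Dw1 = (1, -80, -95)
w3 = Dw2 = (93, -1065, -1131)
Dw3 = (945, -13242, -14334)
w3·Dw3 = 93·945 + (-1065)·(-13242) + (-1131)·(-14334) = 30402369; w3·w3 = 93·93 + (-1065)·(-1065) + (-1131)·(-1131) = 2422035
λ ≈ 30402369/2422035 = 12.552

λ ≈ 12.552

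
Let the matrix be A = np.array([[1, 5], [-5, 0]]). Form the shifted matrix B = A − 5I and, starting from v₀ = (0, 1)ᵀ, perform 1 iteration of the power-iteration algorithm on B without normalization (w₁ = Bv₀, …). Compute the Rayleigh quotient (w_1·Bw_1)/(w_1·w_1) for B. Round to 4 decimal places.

μ ≈ -4.5000

B = A − 5I has rows (-4, 5); (-5, -5)
w1 = Bv₀ = ((-4)·0 + 5·1; (-5)·0 + (-5)·1) = (5, -5)
Bw1 = (-45, 0)
w1·Bw1 = -225; w1·w1 = 50; μ ≈ -225/50 = -4.5000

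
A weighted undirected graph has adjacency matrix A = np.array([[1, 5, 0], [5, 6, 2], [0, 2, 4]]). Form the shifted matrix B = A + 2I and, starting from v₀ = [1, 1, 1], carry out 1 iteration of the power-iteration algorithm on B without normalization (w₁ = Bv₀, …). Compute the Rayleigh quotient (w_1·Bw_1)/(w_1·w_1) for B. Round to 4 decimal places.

B = A + 2I has rows (3, 5, 0); (5, 8, 2); (0, 2, 6)
w1 = Bv₀ = (8, 15, 8)
Bw1 = (99, 176, 78)
w1·Bw1 = 4056; w1·w1 = 353; μ ≈ 4056/353 = 11.4901

11.4901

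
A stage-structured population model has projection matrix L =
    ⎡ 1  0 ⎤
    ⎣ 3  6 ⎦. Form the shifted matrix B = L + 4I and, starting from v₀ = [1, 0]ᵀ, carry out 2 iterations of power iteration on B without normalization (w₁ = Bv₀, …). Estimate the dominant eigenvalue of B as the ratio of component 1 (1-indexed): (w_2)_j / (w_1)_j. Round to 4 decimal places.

5.0000

B = L + 4I has rows (5, 0); (3, 10)
w1 = Bv₀ = (5, 3)
w2 = Bw1 = (25, 45)
Ratio: 25/5 = 5.0000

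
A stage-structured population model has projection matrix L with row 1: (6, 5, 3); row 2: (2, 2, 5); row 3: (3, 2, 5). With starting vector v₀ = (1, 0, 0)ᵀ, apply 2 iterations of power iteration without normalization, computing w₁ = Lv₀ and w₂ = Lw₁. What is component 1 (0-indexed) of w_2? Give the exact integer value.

w1 = Lv₀ = (6, 2, 3)
w2 = Lw1 = (55, 31, 37)
The requested component of w2 is 31.

31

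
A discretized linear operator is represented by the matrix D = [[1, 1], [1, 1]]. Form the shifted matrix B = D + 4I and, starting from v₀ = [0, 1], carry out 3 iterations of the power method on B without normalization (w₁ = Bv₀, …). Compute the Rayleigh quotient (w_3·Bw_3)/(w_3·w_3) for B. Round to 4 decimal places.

5.8386

B = D + 4I has rows (5, 1); (1, 5)
w1 = Bv₀ = (1, 5)
w2 = Bw1 = (10, 26)
w3 = Bw2 = (76, 140)
Bw3 = (520, 776)
w3·Bw3 = 148160; w3·w3 = 25376; μ ≈ 148160/25376 = 5.8386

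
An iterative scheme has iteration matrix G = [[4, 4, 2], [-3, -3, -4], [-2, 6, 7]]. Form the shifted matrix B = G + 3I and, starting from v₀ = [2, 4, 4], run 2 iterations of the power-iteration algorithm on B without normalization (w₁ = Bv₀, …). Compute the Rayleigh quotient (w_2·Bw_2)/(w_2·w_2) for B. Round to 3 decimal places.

B = G + 3I has rows (7, 4, 2); (-3, 0, -4); (-2, 6, 10)
w1 = Bv₀ = (38, -22, 60)
w2 = Bw1 = (298, -354, 392)
Bw2 = (1454, -2462, 1200)
w2·Bw2 = 1775240; w2·w2 = 367784; μ ≈ 1775240/367784 = 4.827

4.827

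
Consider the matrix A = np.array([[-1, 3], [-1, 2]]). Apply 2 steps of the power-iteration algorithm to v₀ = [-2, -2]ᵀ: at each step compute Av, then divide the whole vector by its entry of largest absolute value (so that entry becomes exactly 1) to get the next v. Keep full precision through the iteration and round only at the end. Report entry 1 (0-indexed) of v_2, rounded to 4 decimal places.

0.0000

Av0 = (-4.00000, -2.00000); divide by -4.00000 → v1 = (1.00000, 0.50000)
Av1 = (0.50000, 0.00000); divide by 0.50000 → v2 = (1.00000, 0.00000)
Requested entry of v2: 0/-2 = 0.0000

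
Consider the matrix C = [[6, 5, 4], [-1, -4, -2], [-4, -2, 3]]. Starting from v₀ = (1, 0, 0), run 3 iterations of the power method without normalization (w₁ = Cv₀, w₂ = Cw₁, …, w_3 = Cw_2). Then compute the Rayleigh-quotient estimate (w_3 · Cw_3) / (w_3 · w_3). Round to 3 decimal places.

w1 = Cv₀ = (6·1 + 5·0 + 4·0; (-1)·1 + (-4)·0 + (-2)·0; (-4)·1 + (-2)·0 + 3·0) = (6, -1, -4)
w2 = Cw1 = (6·6 + 5·(-1) + 4·(-4); (-1)·6 + (-4)·(-1) + (-2)·(-4); (-4)·6 + (-2)·(-1) + 3·(-4)) = (15, 6, -34)
w3 = Cw2 = (-16, 29, -174)
Cw3 = (-647, 248, -516)
w3·Cw3 = (-16)·(-647) + 29·248 + (-174)·(-516) = 107328; w3·w3 = (-16)·(-16) + 29·29 + (-174)·(-174) = 31373
λ ≈ 107328/31373 = 3.421

λ ≈ 3.421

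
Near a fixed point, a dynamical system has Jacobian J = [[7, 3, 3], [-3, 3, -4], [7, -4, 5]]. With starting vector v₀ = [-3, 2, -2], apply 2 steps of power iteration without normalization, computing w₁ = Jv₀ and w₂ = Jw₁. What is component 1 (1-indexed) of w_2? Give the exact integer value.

-195

w1 = Jv₀ = (7·(-3) + 3·2 + 3·(-2); (-3)·(-3) + 3·2 + (-4)·(-2); 7·(-3) + (-4)·2 + 5·(-2)) = (-21, 23, -39)
w2 = Jw1 = (7·(-21) + 3·23 + 3·(-39); (-3)·(-21) + 3·23 + (-4)·(-39); 7·(-21) + (-4)·23 + 5·(-39)) = (-195, 288, -434)
The requested component of w2 is -195.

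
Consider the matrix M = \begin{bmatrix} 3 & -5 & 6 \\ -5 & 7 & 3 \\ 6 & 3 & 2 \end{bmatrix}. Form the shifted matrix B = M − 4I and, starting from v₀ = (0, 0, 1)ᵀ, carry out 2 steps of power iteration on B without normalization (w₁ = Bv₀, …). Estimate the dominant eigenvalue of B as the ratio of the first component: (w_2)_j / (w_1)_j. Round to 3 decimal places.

-5.500

B = M − 4I has rows (-1, -5, 6); (-5, 3, 3); (6, 3, -2)
w1 = Bv₀ = ((-1)·0 + (-5)·0 + 6·1; (-5)·0 + 3·0 + 3·1; 6·0 + 3·0 + (-2)·1) = (6, 3, -2)
w2 = Bw1 = ((-1)·6 + (-5)·3 + 6·(-2); (-5)·6 + 3·3 + 3·(-2); 6·6 + 3·3 + (-2)·(-2)) = (-33, -27, 49)
Ratio: -33/6 = -5.500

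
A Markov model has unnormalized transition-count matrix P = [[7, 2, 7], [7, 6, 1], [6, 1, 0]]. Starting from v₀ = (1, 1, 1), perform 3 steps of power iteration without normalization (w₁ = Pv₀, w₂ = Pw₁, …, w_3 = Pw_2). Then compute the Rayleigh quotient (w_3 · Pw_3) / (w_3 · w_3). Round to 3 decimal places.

w1 = Pv₀ = (7·1 + 2·1 + 7·1; 7·1 + 6·1 + 1·1; 6·1 + 1·1 + 0·1) = (16, 14, 7)
w2 = Pw1 = (7·16 + 2·14 + 7·7; 7·16 + 6·14 + 1·7; 6·16 + 1·14 + 0·7) = (189, 203, 110)
w3 = Pw2 = (2499, 2651, 1337)
Pw3 = (32154, 34736, 17645)
w3·Pw3 = 2499·32154 + 2651·34736 + 1337·17645 = 196029347; w3·w3 = 2499·2499 + 2651·2651 + 1337·1337 = 15060371
λ ≈ 196029347/15060371 = 13.016

λ ≈ 13.016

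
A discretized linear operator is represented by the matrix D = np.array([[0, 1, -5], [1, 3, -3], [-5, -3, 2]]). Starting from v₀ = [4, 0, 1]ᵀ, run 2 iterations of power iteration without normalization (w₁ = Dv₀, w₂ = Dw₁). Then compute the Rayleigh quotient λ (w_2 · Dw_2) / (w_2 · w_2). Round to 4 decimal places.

w1 = Dv₀ = (-5, 1, -18)
w2 = Dw1 = (91, 52, -14)
Dw2 = (122, 289, -639)
w2·Dw2 = 91·122 + 52·289 + (-14)·(-639) = 35076; w2·w2 = 91·91 + 52·52 + (-14)·(-14) = 11181
λ ≈ 35076/11181 = 3.1371

λ ≈ 3.1371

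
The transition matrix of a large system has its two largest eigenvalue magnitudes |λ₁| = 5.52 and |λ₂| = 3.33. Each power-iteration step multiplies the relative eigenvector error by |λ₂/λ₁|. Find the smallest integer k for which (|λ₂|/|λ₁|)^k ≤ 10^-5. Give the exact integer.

23

|λ₂/λ₁| = 3.33/5.52 = 0.60326
Need k ≥ ln(10^-5) / ln(0.60326) = -11.5129 / -0.5054 ≈ 22.780
Smallest integer k satisfying the bound: 23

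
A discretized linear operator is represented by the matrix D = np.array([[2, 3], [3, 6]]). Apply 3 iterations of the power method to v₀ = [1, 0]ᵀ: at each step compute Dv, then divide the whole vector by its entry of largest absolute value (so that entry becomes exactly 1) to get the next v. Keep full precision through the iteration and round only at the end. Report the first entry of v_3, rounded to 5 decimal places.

0.53552

Dv0 = (2.000000, 3.000000); divide by 3.000000 → v1 = (0.666667, 1.000000)
Dv1 = (4.333333, 8.000000); divide by 8.000000 → v2 = (0.541667, 1.000000)
Dv2 = (4.083333, 7.625000); divide by 7.625000 → v3 = (0.535519, 1.000000)
Requested entry of v3: 98/183 = 0.53552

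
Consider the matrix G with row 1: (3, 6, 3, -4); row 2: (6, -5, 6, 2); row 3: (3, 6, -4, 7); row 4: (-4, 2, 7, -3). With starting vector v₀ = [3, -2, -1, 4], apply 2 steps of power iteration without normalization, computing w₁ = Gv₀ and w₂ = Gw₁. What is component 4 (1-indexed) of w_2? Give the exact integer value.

w1 = Gv₀ = (-22, 30, 29, -35)
w2 = Gw1 = (341, -178, -247, 456)
The requested component of w2 is 456.

456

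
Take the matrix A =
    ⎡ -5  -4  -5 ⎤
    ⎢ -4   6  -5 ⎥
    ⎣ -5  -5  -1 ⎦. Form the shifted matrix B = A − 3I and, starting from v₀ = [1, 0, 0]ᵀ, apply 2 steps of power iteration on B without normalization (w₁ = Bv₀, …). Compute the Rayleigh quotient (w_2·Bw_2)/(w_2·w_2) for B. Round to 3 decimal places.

-13.652

B = A − 3I has rows (-8, -4, -5); (-4, 3, -5); (-5, -5, -4)
w1 = Bv₀ = ((-8)·1 + (-4)·0 + (-5)·0; (-4)·1 + 3·0 + (-5)·0; (-5)·1 + (-5)·0 + (-4)·0) = (-8, -4, -5)
w2 = Bw1 = ((-8)·(-8) + (-4)·(-4) + (-5)·(-5); (-4)·(-8) + 3·(-4) + (-5)·(-5); (-5)·(-8) + (-5)·(-4) + (-4)·(-5)) = (105, 45, 80)
Bw2 = (-1420, -685, -1070)
w2·Bw2 = -265525; w2·w2 = 19450; μ ≈ -265525/19450 = -13.652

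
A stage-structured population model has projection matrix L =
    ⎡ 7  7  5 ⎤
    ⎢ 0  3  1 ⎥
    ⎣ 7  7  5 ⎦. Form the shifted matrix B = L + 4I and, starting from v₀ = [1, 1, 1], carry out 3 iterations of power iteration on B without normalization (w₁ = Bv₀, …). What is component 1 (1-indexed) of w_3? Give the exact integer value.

7337

B = L + 4I has rows (11, 7, 5); (0, 7, 1); (7, 7, 9)
w1 = Bv₀ = (11·1 + 7·1 + 5·1; 0·1 + 7·1 + 1·1; 7·1 + 7·1 + 9·1) = (23, 8, 23)
w2 = Bw1 = (11·23 + 7·8 + 5·23; 0·23 + 7·8 + 1·23; 7·23 + 7·8 + 9·23) = (424, 79, 424)
w3 = Bw2 = (7337, 977, 7337)
Requested component of w3: 7337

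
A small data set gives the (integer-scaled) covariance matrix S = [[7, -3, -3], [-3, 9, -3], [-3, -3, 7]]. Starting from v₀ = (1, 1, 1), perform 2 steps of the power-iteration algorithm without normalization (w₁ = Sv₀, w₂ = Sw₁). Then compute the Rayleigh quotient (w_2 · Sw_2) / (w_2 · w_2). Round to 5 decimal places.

w1 = Sv₀ = (7·1 + (-3)·1 + (-3)·1; (-3)·1 + 9·1 + (-3)·1; (-3)·1 + (-3)·1 + 7·1) = (1, 3, 1)
w2 = Sw1 = (7·1 + (-3)·3 + (-3)·1; (-3)·1 + 9·3 + (-3)·1; (-3)·1 + (-3)·3 + 7·1) = (-5, 21, -5)
Sw2 = (-83, 219, -83)
w2·Sw2 = (-5)·(-83) + 21·219 + (-5)·(-83) = 5429; w2·w2 = (-5)·(-5) + 21·21 + (-5)·(-5) = 491
λ ≈ 5429/491 = 11.05703

11.05703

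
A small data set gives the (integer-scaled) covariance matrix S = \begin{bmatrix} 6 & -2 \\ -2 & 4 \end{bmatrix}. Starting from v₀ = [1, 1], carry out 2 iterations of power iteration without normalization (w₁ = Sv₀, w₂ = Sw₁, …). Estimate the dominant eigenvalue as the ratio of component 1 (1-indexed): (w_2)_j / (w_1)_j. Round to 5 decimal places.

5.00000

w1 = Sv₀ = (6·1 + (-2)·1; (-2)·1 + 4·1) = (4, 2)
w2 = Sw1 = (6·4 + (-2)·2; (-2)·4 + 4·2) = (20, 0)
Ratio at component: 20 / 4 = 5.00000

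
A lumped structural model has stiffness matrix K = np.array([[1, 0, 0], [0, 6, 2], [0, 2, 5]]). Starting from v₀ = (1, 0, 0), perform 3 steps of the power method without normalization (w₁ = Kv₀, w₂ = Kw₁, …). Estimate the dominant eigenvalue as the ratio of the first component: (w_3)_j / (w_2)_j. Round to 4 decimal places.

λ ≈ 1.0000

w1 = Kv₀ = (1·1 + 0·0 + 0·0; 0·1 + 6·0 + 2·0; 0·1 + 2·0 + 5·0) = (1, 0, 0)
w2 = Kw1 = (1·1 + 0·0 + 0·0; 0·1 + 6·0 + 2·0; 0·1 + 2·0 + 5·0) = (1, 0, 0)
w3 = Kw2 = (1, 0, 0)
Ratio at component: 1 / 1 = 1.0000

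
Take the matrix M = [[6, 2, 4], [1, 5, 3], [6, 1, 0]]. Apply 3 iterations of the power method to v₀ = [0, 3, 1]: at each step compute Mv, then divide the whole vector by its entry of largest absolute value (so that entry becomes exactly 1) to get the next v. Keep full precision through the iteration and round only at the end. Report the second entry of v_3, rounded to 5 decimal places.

Mv0 = (10.000000, 18.000000, 3.000000); divide by 18.000000 → v1 = (0.555556, 1.000000, 0.166667)
Mv1 = (6.000000, 6.055556, 4.333333); divide by 6.055556 → v2 = (0.990826, 1.000000, 0.715596)
Mv2 = (10.807339, 8.137615, 6.944954); divide by 10.807339 → v3 = (1.000000, 0.752971, 0.642615)
Requested entry of v3: 887/1178 = 0.75297

0.75297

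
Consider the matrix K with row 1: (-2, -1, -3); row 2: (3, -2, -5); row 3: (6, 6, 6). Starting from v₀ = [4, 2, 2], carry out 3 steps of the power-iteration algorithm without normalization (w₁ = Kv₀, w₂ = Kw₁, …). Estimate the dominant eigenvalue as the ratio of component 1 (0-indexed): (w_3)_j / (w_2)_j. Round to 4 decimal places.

2.3310

w1 = Kv₀ = ((-2)·4 + (-1)·2 + (-3)·2; 3·4 + (-2)·2 + (-5)·2; 6·4 + 6·2 + 6·2) = (-16, -2, 48)
w2 = Kw1 = ((-2)·(-16) + (-1)·(-2) + (-3)·48; 3·(-16) + (-2)·(-2) + (-5)·48; 6·(-16) + 6·(-2) + 6·48) = (-110, -284, 180)
w3 = Kw2 = (-36, -662, -1284)
Ratio at component: -662 / -284 = 2.3310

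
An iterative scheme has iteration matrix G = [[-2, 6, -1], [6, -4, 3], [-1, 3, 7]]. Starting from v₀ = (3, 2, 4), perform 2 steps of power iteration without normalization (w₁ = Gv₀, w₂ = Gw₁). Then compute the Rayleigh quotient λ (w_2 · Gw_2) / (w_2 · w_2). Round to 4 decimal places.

w1 = Gv₀ = (2, 22, 31)
w2 = Gw1 = (97, 17, 281)
Gw2 = (-373, 1357, 1921)
w2·Gw2 = 97·(-373) + 17·1357 + 281·1921 = 526689; w2·w2 = 97·97 + 17·17 + 281·281 = 88659
λ ≈ 526689/88659 = 5.9406

5.9406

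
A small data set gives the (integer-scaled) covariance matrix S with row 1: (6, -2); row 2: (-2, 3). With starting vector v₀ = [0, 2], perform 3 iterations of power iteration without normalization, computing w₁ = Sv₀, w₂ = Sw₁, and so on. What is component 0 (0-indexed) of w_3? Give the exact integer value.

w1 = Sv₀ = (6·0 + (-2)·2; (-2)·0 + 3·2) = (-4, 6)
w2 = Sw1 = (6·(-4) + (-2)·6; (-2)·(-4) + 3·6) = (-36, 26)
w3 = Sw2 = (-268, 150)
The requested component of w3 is -268.

-268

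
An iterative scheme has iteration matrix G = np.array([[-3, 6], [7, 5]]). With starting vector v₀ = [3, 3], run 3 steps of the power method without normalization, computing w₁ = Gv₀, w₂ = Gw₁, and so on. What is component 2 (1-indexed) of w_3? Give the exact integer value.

2538

w1 = Gv₀ = ((-3)·3 + 6·3; 7·3 + 5·3) = (9, 36)
w2 = Gw1 = ((-3)·9 + 6·36; 7·9 + 5·36) = (189, 243)
w3 = Gw2 = (891, 2538)
The requested component of w3 is 2538.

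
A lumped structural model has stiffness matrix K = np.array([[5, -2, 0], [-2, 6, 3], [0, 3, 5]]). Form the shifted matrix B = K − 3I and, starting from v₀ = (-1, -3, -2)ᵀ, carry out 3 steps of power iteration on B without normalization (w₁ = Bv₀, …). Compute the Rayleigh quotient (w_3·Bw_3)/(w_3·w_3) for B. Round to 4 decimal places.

μ ≈ 6.1379

B = K − 3I has rows (2, -2, 0); (-2, 3, 3); (0, 3, 2)
w1 = Bv₀ = (2·(-1) + (-2)·(-3) + 0·(-2); (-2)·(-1) + 3·(-3) + 3·(-2); 0·(-1) + 3·(-3) + 2·(-2)) = (4, -13, -13)
w2 = Bw1 = (2·4 + (-2)·(-13) + 0·(-13); (-2)·4 + 3·(-13) + 3·(-13); 0·4 + 3·(-13) + 2·(-13)) = (34, -86, -65)
w3 = Bw2 = (240, -521, -388)
Bw3 = (1522, -3207, -2339)
w3·Bw3 = 2943659; w3·w3 = 479585; μ ≈ 2943659/479585 = 6.1379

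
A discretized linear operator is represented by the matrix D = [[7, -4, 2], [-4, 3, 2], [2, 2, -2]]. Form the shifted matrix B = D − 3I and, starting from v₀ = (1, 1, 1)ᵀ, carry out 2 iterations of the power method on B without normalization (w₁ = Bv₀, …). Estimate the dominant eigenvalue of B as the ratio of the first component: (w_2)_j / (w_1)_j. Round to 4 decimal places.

B = D − 3I has rows (4, -4, 2); (-4, 0, 2); (2, 2, -5)
w1 = Bv₀ = (4·1 + (-4)·1 + 2·1; (-4)·1 + 0·1 + 2·1; 2·1 + 2·1 + (-5)·1) = (2, -2, -1)
w2 = Bw1 = (4·2 + (-4)·(-2) + 2·(-1); (-4)·2 + 0·(-2) + 2·(-1); 2·2 + 2·(-2) + (-5)·(-1)) = (14, -10, 5)
Ratio: 14/2 = 7.0000

7.0000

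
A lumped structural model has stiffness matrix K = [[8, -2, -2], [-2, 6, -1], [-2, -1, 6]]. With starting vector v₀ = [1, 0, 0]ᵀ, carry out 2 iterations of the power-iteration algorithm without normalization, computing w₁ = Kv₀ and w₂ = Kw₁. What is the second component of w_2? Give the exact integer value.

-26

w1 = Kv₀ = (8, -2, -2)
w2 = Kw1 = (72, -26, -26)
The requested component of w2 is -26.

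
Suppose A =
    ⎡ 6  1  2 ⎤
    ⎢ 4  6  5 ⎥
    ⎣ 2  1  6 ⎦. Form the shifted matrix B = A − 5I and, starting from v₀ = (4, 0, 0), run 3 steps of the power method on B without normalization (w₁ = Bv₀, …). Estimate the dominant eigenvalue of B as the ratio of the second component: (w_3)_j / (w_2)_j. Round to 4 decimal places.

μ ≈ 5.2222

B = A − 5I has rows (1, 1, 2); (4, 1, 5); (2, 1, 1)
w1 = Bv₀ = (1·4 + 1·0 + 2·0; 4·4 + 1·0 + 5·0; 2·4 + 1·0 + 1·0) = (4, 16, 8)
w2 = Bw1 = (1·4 + 1·16 + 2·8; 4·4 + 1·16 + 5·8; 2·4 + 1·16 + 1·8) = (36, 72, 32)
w3 = Bw2 = (172, 376, 176)
Ratio: 376/72 = 5.2222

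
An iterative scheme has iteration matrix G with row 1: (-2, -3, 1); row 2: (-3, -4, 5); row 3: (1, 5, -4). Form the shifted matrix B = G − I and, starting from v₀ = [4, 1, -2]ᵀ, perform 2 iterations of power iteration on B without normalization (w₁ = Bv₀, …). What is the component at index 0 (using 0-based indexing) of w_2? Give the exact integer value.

B = G − I has rows (-3, -3, 1); (-3, -5, 5); (1, 5, -5)
w1 = Bv₀ = ((-3)·4 + (-3)·1 + 1·(-2); (-3)·4 + (-5)·1 + 5·(-2); 1·4 + 5·1 + (-5)·(-2)) = (-17, -27, 19)
w2 = Bw1 = ((-3)·(-17) + (-3)·(-27) + 1·19; (-3)·(-17) + (-5)·(-27) + 5·19; 1·(-17) + 5·(-27) + (-5)·19) = (151, 281, -247)
Requested component of w2: 151

151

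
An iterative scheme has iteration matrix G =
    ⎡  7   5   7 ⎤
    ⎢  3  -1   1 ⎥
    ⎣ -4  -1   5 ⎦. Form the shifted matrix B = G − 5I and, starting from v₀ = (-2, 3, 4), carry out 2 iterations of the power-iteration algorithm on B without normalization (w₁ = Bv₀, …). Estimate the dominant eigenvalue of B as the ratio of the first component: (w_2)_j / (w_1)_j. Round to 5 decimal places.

μ ≈ 0.33333

B = G − 5I has rows (2, 5, 7); (3, -6, 1); (-4, -1, 0)
w1 = Bv₀ = (2·(-2) + 5·3 + 7·4; 3·(-2) + (-6)·3 + 1·4; (-4)·(-2) + (-1)·3 + 0·4) = (39, -20, 5)
w2 = Bw1 = (2·39 + 5·(-20) + 7·5; 3·39 + (-6)·(-20) + 1·5; (-4)·39 + (-1)·(-20) + 0·5) = (13, 242, -136)
Ratio: 13/39 = 0.33333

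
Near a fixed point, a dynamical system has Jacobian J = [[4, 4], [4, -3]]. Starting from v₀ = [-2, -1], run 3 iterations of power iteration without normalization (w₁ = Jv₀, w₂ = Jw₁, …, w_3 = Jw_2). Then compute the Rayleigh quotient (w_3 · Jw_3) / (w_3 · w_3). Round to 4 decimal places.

w1 = Jv₀ = (4·(-2) + 4·(-1); 4·(-2) + (-3)·(-1)) = (-12, -5)
w2 = Jw1 = (4·(-12) + 4·(-5); 4·(-12) + (-3)·(-5)) = (-68, -33)
w3 = Jw2 = (-404, -173)
Jw3 = (-2308, -1097)
w3·Jw3 = (-404)·(-2308) + (-173)·(-1097) = 1122213; w3·w3 = (-404)·(-404) + (-173)·(-173) = 193145
λ ≈ 1122213/193145 = 5.8102

5.8102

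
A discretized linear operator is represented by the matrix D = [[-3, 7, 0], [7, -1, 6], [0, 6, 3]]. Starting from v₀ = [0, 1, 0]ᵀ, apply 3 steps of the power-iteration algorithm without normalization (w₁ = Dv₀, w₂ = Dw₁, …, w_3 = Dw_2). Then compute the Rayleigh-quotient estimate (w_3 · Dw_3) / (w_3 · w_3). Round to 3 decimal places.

w1 = Dv₀ = ((-3)·0 + 7·1 + 0·0; 7·0 + (-1)·1 + 6·0; 0·0 + 6·1 + 3·0) = (7, -1, 6)
w2 = Dw1 = ((-3)·7 + 7·(-1) + 0·6; 7·7 + (-1)·(-1) + 6·6; 0·7 + 6·(-1) + 3·6) = (-28, 86, 12)
w3 = Dw2 = (686, -210, 552)
Dw3 = (-3528, 8324, 396)
w3·Dw3 = 686·(-3528) + (-210)·8324 + 552·396 = -3949656; w3·w3 = 686·686 + (-210)·(-210) + 552·552 = 819400
λ ≈ -3949656/819400 = -4.820

-4.820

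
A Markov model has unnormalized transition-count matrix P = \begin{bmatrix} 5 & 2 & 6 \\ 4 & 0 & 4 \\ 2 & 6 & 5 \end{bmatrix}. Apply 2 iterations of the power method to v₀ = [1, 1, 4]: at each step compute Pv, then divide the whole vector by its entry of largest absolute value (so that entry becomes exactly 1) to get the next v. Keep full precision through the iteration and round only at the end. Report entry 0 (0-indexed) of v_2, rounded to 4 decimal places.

Pv0 = (31.00000, 20.00000, 28.00000); divide by 31.00000 → v1 = (1.00000, 0.64516, 0.90323)
Pv1 = (11.70968, 7.61290, 10.38710); divide by 11.70968 → v2 = (1.00000, 0.65014, 0.88705)
Requested entry of v2: 363/363 = 1.0000

1.0000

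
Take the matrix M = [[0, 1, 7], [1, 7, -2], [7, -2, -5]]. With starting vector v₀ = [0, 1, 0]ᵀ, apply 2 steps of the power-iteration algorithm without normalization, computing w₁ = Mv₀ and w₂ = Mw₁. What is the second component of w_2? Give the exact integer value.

54

w1 = Mv₀ = (1, 7, -2)
w2 = Mw1 = (-7, 54, 3)
The requested component of w2 is 54.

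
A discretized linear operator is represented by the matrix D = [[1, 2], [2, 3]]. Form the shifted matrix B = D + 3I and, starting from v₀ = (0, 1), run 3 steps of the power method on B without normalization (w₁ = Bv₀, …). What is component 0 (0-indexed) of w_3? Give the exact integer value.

B = D + 3I has rows (4, 2); (2, 6)
w1 = Bv₀ = (2, 6)
w2 = Bw1 = (20, 40)
w3 = Bw2 = (160, 280)
Requested component of w3: 160

160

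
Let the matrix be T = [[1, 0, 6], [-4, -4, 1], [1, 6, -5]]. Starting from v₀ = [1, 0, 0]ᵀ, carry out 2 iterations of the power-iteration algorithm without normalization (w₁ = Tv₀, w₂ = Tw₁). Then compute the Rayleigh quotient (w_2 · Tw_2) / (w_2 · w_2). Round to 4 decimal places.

-8.8134

w1 = Tv₀ = (1·1 + 0·0 + 6·0; (-4)·1 + (-4)·0 + 1·0; 1·1 + 6·0 + (-5)·0) = (1, -4, 1)
w2 = Tw1 = (1·1 + 0·(-4) + 6·1; (-4)·1 + (-4)·(-4) + 1·1; 1·1 + 6·(-4) + (-5)·1) = (7, 13, -28)
Tw2 = (-161, -108, 225)
w2·Tw2 = 7·(-161) + 13·(-108) + (-28)·225 = -8831; w2·w2 = 7·7 + 13·13 + (-28)·(-28) = 1002
λ ≈ -8831/1002 = -8.8134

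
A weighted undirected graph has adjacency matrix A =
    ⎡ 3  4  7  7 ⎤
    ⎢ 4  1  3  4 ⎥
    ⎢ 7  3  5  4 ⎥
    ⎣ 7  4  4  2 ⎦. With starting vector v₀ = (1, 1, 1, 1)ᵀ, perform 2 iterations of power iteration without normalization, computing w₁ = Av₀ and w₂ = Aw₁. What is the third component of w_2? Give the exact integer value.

w1 = Av₀ = (3·1 + 4·1 + 7·1 + 7·1; 4·1 + 1·1 + 3·1 + 4·1; 7·1 + 3·1 + 5·1 + 4·1; 7·1 + 4·1 + 4·1 + 2·1) = (21, 12, 19, 17)
w2 = Aw1 = (3·21 + 4·12 + 7·19 + 7·17; 4·21 + 1·12 + 3·19 + 4·17; 7·21 + 3·12 + 5·19 + 4·17; 7·21 + 4·12 + 4·19 + 2·17) = (363, 221, 346, 305)
The requested component of w2 is 346.

346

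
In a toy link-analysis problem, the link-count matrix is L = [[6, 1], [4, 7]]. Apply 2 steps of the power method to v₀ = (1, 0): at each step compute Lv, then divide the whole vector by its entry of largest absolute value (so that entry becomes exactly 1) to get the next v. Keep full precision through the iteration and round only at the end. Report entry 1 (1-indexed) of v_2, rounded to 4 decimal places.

0.7692

Lv0 = (6.00000, 4.00000); divide by 6.00000 → v1 = (1.00000, 0.66667)
Lv1 = (6.66667, 8.66667); divide by 8.66667 → v2 = (0.76923, 1.00000)
Requested entry of v2: 40/52 = 0.7692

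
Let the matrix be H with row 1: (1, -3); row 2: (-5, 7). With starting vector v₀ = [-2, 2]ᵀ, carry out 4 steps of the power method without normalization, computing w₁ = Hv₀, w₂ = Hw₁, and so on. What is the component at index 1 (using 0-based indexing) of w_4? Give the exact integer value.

16512

w1 = Hv₀ = (-8, 24)
w2 = Hw1 = (-80, 208)
w3 = Hw2 = (-704, 1856)
w4 = Hw3 = (-6272, 16512)
The requested component of w4 is 16512.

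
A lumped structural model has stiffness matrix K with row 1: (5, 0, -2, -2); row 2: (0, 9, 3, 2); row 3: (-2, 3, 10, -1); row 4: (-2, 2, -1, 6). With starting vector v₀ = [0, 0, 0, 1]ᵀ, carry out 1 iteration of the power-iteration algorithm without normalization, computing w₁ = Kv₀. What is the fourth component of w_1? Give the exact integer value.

6

w1 = Kv₀ = (-2, 2, -1, 6)
The requested component of w1 is 6.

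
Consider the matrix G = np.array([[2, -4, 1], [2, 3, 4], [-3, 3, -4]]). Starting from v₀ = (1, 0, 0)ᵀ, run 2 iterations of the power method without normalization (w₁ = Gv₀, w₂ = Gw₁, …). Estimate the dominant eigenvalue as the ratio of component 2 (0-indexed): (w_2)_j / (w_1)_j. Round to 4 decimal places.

-4.0000

w1 = Gv₀ = (2, 2, -3)
w2 = Gw1 = (-7, -2, 12)
Ratio at component: 12 / -3 = -4.0000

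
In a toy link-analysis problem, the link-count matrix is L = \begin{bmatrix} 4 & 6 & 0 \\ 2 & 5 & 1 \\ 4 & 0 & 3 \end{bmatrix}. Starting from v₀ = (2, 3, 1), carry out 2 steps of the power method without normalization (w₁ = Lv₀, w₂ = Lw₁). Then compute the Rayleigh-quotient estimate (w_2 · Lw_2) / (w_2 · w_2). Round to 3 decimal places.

8.659

w1 = Lv₀ = (4·2 + 6·3 + 0·1; 2·2 + 5·3 + 1·1; 4·2 + 0·3 + 3·1) = (26, 20, 11)
w2 = Lw1 = (4·26 + 6·20 + 0·11; 2·26 + 5·20 + 1·11; 4·26 + 0·20 + 3·11) = (224, 163, 137)
Lw2 = (1874, 1400, 1307)
w2·Lw2 = 224·1874 + 163·1400 + 137·1307 = 827035; w2·w2 = 224·224 + 163·163 + 137·137 = 95514
λ ≈ 827035/95514 = 8.659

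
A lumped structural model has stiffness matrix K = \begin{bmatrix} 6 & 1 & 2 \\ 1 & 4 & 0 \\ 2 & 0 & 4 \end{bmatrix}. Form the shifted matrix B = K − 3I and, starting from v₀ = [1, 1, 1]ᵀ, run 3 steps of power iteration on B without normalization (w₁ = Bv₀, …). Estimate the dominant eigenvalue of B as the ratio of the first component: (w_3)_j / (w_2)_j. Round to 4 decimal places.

B = K − 3I has rows (3, 1, 2); (1, 1, 0); (2, 0, 1)
w1 = Bv₀ = (3·1 + 1·1 + 2·1; 1·1 + 1·1 + 0·1; 2·1 + 0·1 + 1·1) = (6, 2, 3)
w2 = Bw1 = (3·6 + 1·2 + 2·3; 1·6 + 1·2 + 0·3; 2·6 + 0·2 + 1·3) = (26, 8, 15)
w3 = Bw2 = (116, 34, 67)
Ratio: 116/26 = 4.4615

4.4615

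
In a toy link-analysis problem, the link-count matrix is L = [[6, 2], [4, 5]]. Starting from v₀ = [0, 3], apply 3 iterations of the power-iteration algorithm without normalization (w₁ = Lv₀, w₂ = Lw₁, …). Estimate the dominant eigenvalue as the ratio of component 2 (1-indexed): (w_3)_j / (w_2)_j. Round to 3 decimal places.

w1 = Lv₀ = (6, 15)
w2 = Lw1 = (66, 99)
w3 = Lw2 = (594, 759)
Ratio at component: 759 / 99 = 7.667

7.667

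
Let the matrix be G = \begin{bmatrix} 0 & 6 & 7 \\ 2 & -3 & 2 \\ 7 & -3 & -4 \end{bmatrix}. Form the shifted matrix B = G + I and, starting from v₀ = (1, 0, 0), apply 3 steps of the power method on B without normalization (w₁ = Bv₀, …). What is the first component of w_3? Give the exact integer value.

B = G + I has rows (1, 6, 7); (2, -2, 2); (7, -3, -3)
w1 = Bv₀ = (1·1 + 6·0 + 7·0; 2·1 + (-2)·0 + 2·0; 7·1 + (-3)·0 + (-3)·0) = (1, 2, 7)
w2 = Bw1 = (1·1 + 6·2 + 7·7; 2·1 + (-2)·2 + 2·7; 7·1 + (-3)·2 + (-3)·7) = (62, 12, -20)
w3 = Bw2 = (-6, 60, 458)
Requested component of w3: -6

-6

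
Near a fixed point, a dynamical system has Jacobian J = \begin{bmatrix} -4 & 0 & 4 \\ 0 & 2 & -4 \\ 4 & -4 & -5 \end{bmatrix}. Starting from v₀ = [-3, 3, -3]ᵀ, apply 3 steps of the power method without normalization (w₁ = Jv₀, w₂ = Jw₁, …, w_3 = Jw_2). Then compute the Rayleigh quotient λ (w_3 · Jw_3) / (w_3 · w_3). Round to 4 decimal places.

w1 = Jv₀ = ((-4)·(-3) + 0·3 + 4·(-3); 0·(-3) + 2·3 + (-4)·(-3); 4·(-3) + (-4)·3 + (-5)·(-3)) = (0, 18, -9)
w2 = Jw1 = ((-4)·0 + 0·18 + 4·(-9); 0·0 + 2·18 + (-4)·(-9); 4·0 + (-4)·18 + (-5)·(-9)) = (-36, 72, -27)
w3 = Jw2 = (36, 252, -297)
Jw3 = (-1332, 1692, 621)
w3·Jw3 = 36·(-1332) + 252·1692 + (-297)·621 = 193995; w3·w3 = 36·36 + 252·252 + (-297)·(-297) = 153009
λ ≈ 193995/153009 = 1.2679

λ ≈ 1.2679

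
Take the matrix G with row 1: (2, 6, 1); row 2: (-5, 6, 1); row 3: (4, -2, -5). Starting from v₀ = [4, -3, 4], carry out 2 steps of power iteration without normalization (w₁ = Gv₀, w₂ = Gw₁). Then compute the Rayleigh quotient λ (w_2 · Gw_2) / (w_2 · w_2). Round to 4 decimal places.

λ ≈ 3.5224

w1 = Gv₀ = (-6, -34, 2)
w2 = Gw1 = (-214, -172, 34)
Gw2 = (-1426, 72, -682)
w2·Gw2 = (-214)·(-1426) + (-172)·72 + 34·(-682) = 269592; w2·w2 = (-214)·(-214) + (-172)·(-172) + 34·34 = 76536
λ ≈ 269592/76536 = 3.5224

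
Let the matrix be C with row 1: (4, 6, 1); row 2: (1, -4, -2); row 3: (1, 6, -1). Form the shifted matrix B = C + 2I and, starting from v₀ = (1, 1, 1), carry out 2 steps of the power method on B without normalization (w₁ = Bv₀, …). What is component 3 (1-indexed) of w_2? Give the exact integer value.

B = C + 2I has rows (6, 6, 1); (1, -2, -2); (1, 6, 1)
w1 = Bv₀ = (6·1 + 6·1 + 1·1; 1·1 + (-2)·1 + (-2)·1; 1·1 + 6·1 + 1·1) = (13, -3, 8)
w2 = Bw1 = (6·13 + 6·(-3) + 1·8; 1·13 + (-2)·(-3) + (-2)·8; 1·13 + 6·(-3) + 1·8) = (68, 3, 3)
Requested component of w2: 3

3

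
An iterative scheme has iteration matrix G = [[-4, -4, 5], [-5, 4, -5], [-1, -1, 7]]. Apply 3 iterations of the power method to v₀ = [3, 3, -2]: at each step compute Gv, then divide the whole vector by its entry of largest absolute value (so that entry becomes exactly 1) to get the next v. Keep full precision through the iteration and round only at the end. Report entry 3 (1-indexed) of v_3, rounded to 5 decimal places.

Gv0 = (-34.000000, 7.000000, -20.000000); divide by -34.000000 → v1 = (1.000000, -0.205882, 0.588235)
Gv1 = (-0.235294, -8.764706, 3.323529); divide by -8.764706 → v2 = (0.026846, 1.000000, -0.379195)
Gv2 = (-6.003356, 5.761745, -3.681208); divide by -6.003356 → v3 = (1.000000, -0.959754, 0.613192)
Requested entry of v3: -1097/-1789 = 0.61319

0.61319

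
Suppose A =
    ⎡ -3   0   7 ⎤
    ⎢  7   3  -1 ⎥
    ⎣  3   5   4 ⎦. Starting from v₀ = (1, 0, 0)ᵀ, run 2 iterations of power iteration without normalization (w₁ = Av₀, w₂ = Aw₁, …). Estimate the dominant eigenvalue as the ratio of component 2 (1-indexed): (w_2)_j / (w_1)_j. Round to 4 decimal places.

λ ≈ -0.4286

w1 = Av₀ = ((-3)·1 + 0·0 + 7·0; 7·1 + 3·0 + (-1)·0; 3·1 + 5·0 + 4·0) = (-3, 7, 3)
w2 = Aw1 = ((-3)·(-3) + 0·7 + 7·3; 7·(-3) + 3·7 + (-1)·3; 3·(-3) + 5·7 + 4·3) = (30, -3, 38)
Ratio at component: -3 / 7 = -0.4286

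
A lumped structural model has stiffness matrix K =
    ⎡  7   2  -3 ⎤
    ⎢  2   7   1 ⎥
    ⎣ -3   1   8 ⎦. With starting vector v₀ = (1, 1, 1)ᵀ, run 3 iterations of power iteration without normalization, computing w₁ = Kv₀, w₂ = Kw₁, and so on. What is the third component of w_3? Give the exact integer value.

276

w1 = Kv₀ = (7·1 + 2·1 + (-3)·1; 2·1 + 7·1 + 1·1; (-3)·1 + 1·1 + 8·1) = (6, 10, 6)
w2 = Kw1 = (7·6 + 2·10 + (-3)·6; 2·6 + 7·10 + 1·6; (-3)·6 + 1·10 + 8·6) = (44, 88, 40)
w3 = Kw2 = (364, 744, 276)
The requested component of w3 is 276.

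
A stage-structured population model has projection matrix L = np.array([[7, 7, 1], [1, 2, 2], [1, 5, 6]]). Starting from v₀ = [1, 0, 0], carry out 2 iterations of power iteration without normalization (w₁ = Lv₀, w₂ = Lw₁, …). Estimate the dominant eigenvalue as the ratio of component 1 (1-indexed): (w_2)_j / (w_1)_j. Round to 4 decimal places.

w1 = Lv₀ = (7, 1, 1)
w2 = Lw1 = (57, 11, 18)
Ratio at component: 57 / 7 = 8.1429

8.1429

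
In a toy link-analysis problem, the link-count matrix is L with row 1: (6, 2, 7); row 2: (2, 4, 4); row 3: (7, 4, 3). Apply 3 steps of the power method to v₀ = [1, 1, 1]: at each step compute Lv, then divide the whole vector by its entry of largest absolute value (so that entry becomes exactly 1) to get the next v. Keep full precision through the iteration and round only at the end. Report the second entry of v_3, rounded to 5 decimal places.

0.59381

Lv0 = (15.000000, 10.000000, 14.000000); divide by 15.000000 → v1 = (1.000000, 0.666667, 0.933333)
Lv1 = (13.866667, 8.400000, 12.466667); divide by 13.866667 → v2 = (1.000000, 0.605769, 0.899038)
Lv2 = (13.504808, 8.019231, 12.120192); divide by 13.504808 → v3 = (1.000000, 0.593806, 0.897472)
Requested entry of v3: 1668/2809 = 0.59381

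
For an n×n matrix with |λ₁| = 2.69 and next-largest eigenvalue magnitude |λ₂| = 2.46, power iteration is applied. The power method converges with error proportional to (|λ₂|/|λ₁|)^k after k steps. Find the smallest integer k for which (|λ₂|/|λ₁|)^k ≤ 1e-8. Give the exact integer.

207

|λ₂/λ₁| = 2.46/2.69 = 0.91450
Need k ≥ ln(1e-8) / ln(0.91450) = -18.4207 / -0.0894 ≈ 206.094
Smallest integer k satisfying the bound: 207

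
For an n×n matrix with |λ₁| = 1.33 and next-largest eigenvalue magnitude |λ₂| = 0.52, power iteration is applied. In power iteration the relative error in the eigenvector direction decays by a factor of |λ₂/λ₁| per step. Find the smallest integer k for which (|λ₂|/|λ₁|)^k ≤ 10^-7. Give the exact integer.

18

|λ₂/λ₁| = 0.52/1.33 = 0.39098
Need k ≥ ln(10^-7) / ln(0.39098) = -16.1181 / -0.9391 ≈ 17.163
Smallest integer k satisfying the bound: 18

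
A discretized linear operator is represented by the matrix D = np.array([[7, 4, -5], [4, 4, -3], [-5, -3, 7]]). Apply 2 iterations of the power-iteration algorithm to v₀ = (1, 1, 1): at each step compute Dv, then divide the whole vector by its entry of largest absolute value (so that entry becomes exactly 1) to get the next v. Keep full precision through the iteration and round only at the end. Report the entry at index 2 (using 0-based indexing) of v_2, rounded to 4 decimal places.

-0.7761

Dv0 = (6.00000, 5.00000, -1.00000); divide by 6.00000 → v1 = (1.00000, 0.83333, -0.16667)
Dv1 = (11.16667, 7.83333, -8.66667); divide by 11.16667 → v2 = (1.00000, 0.70149, -0.77612)
Requested entry of v2: -52/67 = -0.7761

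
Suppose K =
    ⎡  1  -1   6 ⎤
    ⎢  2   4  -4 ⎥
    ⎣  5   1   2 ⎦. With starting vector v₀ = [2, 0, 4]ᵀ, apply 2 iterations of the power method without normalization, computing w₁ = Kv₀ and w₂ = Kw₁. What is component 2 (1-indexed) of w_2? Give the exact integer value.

w1 = Kv₀ = (1·2 + (-1)·0 + 6·4; 2·2 + 4·0 + (-4)·4; 5·2 + 1·0 + 2·4) = (26, -12, 18)
w2 = Kw1 = (1·26 + (-1)·(-12) + 6·18; 2·26 + 4·(-12) + (-4)·18; 5·26 + 1·(-12) + 2·18) = (146, -68, 154)
The requested component of w2 is -68.

-68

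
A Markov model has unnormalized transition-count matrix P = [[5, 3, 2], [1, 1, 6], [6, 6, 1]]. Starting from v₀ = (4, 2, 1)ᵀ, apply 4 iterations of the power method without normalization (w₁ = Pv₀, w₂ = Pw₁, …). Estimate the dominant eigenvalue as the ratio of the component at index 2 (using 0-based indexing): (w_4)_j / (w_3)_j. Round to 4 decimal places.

w1 = Pv₀ = (5·4 + 3·2 + 2·1; 1·4 + 1·2 + 6·1; 6·4 + 6·2 + 1·1) = (28, 12, 37)
w2 = Pw1 = (5·28 + 3·12 + 2·37; 1·28 + 1·12 + 6·37; 6·28 + 6·12 + 1·37) = (250, 262, 277)
w3 = Pw2 = (2590, 2174, 3349)
w4 = Pw3 = (26170, 24858, 31933)
Ratio at component: 31933 / 3349 = 9.5351

λ ≈ 9.5351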